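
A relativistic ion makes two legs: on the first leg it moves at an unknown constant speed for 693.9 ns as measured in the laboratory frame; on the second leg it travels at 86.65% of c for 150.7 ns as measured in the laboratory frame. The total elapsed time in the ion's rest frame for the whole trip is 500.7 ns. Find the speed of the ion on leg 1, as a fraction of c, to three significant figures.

Leg 1: speed unknown; τ_1 = 693.9/γ_1.
Leg 2: β = 0.8665; γ = 1/√(1 − 0.8665²) = 1/√0.2492 = 2.003; τ_2 = 150.7/2.003 = 75.23 ns.
Total proper time: τ_1 + 75.23 = 500.7, so τ_1 = 500.7 − 75.23 = 425.5 ns.
γ_1 = 693.9/425.5 = 1.631; β = √(1 − 1/γ²) = √0.6240.

β = 0.790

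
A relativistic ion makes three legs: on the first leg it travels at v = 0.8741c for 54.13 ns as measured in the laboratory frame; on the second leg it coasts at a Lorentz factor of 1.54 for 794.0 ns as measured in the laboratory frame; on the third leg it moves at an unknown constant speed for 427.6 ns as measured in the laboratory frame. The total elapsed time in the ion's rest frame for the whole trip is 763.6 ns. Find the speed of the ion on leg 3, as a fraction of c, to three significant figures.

Leg 1: γ = 1/√(1 − 0.8741²) = 1/√0.2359 = 2.059; τ_1 = 54.13/2.059 = 26.29 ns.
Leg 2: γ = 1.54; τ_2 = 794.0/1.540 = 515.6 ns.
Leg 3: speed unknown; τ_3 = 427.6/γ_3.
Total proper time: 26.29 + 515.6 + τ_3 = 763.6, so τ_3 = 763.6 − 541.9 = 221.7 ns.
γ_3 = 427.6/221.7 = 1.929; β = √(1 − 1/γ²) = √0.7311.

β = 0.855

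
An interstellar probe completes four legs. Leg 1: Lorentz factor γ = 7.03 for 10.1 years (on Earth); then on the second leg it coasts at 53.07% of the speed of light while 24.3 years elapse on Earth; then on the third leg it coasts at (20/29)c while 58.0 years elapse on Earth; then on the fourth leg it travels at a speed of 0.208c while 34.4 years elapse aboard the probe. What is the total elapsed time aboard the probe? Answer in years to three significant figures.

τ = 98.4 years

Leg 1: γ = 7.03; τ_1 = 10.1/7.030 = 1.437 years.
Leg 2: β = 0.5307; γ = 1/√(1 − 0.5307²) = 1/√0.7184 = 1.180; τ_2 = 24.3/1.180 = 20.60 years.
Leg 3: γ = 1/√(1 − (20/29)²) = 29/21 ≈ 1.381; τ_3 = 58.0/1.381 = 42.00 years.
Leg 4: 34.4 years is already measured aboard the probe.
Total: 1.437 + 20.60 + 42.00 + 34.40 years.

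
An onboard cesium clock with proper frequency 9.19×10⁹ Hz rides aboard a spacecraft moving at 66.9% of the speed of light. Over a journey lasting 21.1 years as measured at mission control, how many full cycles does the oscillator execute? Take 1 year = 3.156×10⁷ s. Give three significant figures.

N = 4.55×10¹⁸

β = 0.669; γ = 1/√(1 − 0.669²) = 1/√0.5524 = 1.345
The oscillator's own cycle count is N = f × τ where τ is the proper time aboard the spacecraft. τ = Δt/γ = 21.1/1.345 = 15.68 years = 4.950×10⁸ s.
N = 9.19×10⁹ × 4.950×10⁸ = 4.549×10¹⁸.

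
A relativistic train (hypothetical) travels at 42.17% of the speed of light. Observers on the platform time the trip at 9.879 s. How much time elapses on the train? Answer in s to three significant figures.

β = 0.4217; γ = 1/√(1 − 0.4217²) = 1/√0.8222 = 1.103
The interval measured on the platform is the dilated one; the clock on the train measures the proper time τ = Δt/γ = 9.879/1.103 s.

τ = 8.96 s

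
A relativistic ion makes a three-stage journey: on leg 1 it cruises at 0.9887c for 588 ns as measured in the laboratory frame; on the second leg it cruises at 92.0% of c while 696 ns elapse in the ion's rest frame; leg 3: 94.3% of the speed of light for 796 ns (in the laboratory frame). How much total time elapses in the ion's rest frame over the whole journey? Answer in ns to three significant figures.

τ = 1050 ns

Leg 1: γ = 1/√(1 − 0.9887²) = 1/√0.02247 = 6.671; τ_1 = 588/6.671 = 88.15 ns.
Leg 2: 696 ns is already measured in the ion's rest frame.
Leg 3: β = 0.943; γ = 1/√(1 − 0.943²) = 1/√0.1108 = 3.005; τ_3 = 796/3.005 = 264.9 ns.
Total: 88.15 + 696.0 + 264.9 ns.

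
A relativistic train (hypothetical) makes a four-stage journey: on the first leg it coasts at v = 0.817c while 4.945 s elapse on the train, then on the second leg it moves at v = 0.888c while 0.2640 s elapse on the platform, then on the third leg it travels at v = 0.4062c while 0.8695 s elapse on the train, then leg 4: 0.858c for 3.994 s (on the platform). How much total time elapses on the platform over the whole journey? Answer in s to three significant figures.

Δt = 13.8 s

Leg 1: γ = 1/√(1 − 0.817²) = 1/√0.3325 = 1.734; Δt_1 = 1.734 × 4.945 = 8.576 s.
Leg 2: 0.2640 s is already measured on the platform.
Leg 3: γ = 1/√(1 − 0.4062²) = 1/√0.8350 = 1.094; Δt_3 = 1.094 × 0.8695 = 0.9515 s.
Leg 4: 3.994 s is already measured on the platform.
Total: 8.576 + 0.2640 + 0.9515 + 3.994 s.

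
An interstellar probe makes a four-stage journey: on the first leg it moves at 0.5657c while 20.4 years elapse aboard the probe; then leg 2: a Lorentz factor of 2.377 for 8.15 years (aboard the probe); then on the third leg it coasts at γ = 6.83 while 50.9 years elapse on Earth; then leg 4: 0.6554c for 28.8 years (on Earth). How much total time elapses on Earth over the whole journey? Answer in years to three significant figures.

Leg 1: γ = 1/√(1 − 0.5657²) = 1/√0.6800 = 1.213; Δt_1 = 1.213 × 20.4 = 24.74 years.
Leg 2: γ = 2.377; Δt_2 = 2.377 × 8.15 = 19.37 years.
Leg 3: 50.9 years is already measured on Earth.
Leg 4: 28.8 years is already measured on Earth.
Total: 24.74 + 19.37 + 50.90 + 28.80 years.

Δt = 124 years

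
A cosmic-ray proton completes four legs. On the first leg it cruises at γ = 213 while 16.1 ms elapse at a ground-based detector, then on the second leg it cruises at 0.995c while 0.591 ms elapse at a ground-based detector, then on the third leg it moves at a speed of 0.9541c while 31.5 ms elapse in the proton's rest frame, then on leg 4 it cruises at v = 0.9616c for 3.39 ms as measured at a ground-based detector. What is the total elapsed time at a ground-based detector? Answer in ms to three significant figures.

Δt = 125 ms

Leg 1: 16.1 ms is already measured at a ground-based detector.
Leg 2: 0.591 ms is already measured at a ground-based detector.
Leg 3: γ = 1/√(1 − 0.9541²) = 1/√0.08969 = 3.339; Δt_3 = 3.339 × 31.5 = 105.2 ms.
Leg 4: 3.39 ms is already measured at a ground-based detector.
Total: 16.10 + 0.5910 + 105.2 + 3.390 ms.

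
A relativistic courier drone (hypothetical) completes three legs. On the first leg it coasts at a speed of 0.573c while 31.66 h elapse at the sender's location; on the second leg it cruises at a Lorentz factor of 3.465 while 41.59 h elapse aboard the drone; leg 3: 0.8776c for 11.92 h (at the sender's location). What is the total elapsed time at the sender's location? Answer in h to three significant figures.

Leg 1: 31.66 h is already measured at the sender's location.
Leg 2: γ = 3.465; Δt_2 = 3.465 × 41.59 = 144.1 h.
Leg 3: 11.92 h is already measured at the sender's location.
Total: 31.66 + 144.1 + 11.92 h.

Δt = 188 h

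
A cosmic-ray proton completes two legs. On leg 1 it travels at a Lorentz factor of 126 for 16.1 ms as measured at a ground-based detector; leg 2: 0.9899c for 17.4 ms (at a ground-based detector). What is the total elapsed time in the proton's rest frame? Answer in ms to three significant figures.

Leg 1: γ = 126; τ_1 = 16.1/126.0 = 0.1278 ms.
Leg 2: γ = 1/√(1 − 0.9899²) = 1/√0.02010 = 7.054; τ_2 = 17.4/7.054 = 2.467 ms.
Total: 0.1278 + 2.467 ms.

τ = 2.59 ms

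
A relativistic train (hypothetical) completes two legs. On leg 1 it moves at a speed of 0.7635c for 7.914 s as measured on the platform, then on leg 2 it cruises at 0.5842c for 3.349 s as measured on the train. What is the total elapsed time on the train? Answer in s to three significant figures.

τ = 8.46 s

Leg 1: γ = 1/√(1 − 0.7635²) = 1/√0.4171 = 1.548; τ_1 = 7.914/1.548 = 5.111 s.
Leg 2: 3.349 s is already measured on the train.
Total: 5.111 + 3.349 s.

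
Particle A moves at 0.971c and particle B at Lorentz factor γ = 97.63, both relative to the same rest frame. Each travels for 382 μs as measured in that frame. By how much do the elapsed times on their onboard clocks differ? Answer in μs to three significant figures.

A: γ = 1/√(1 − 0.971²) = 1/√0.05716 = 4.183; τ_A = 382/4.183 = 91.33 μs.
B: γ = 97.63; τ_B = 382/97.63 = 3.913 μs.

|τ_A − τ_B| = 87.4 μs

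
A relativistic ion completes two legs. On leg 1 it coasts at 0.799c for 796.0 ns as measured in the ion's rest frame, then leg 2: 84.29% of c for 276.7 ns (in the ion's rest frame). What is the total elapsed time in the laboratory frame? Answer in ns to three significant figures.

Leg 1: γ = 1/√(1 − 0.799²) = 1/√0.3616 = 1.663; Δt_1 = 1.663 × 796.0 = 1324 ns.
Leg 2: β = 0.8429; γ = 1/√(1 − 0.8429²) = 1/√0.2895 = 1.858; Δt_2 = 1.858 × 276.7 = 514.2 ns.
Total: 1324 + 514.2 ns.

Δt = 1840 ns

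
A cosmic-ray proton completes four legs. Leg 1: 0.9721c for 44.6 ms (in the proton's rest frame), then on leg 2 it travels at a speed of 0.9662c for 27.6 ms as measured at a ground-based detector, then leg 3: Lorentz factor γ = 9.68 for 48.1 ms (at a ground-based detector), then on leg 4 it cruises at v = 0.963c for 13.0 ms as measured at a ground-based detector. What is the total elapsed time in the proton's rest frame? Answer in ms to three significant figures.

Leg 1: 44.6 ms is already measured in the proton's rest frame.
Leg 2: γ = 1/√(1 − 0.9662²) = 1/√0.06646 = 3.879; τ_2 = 27.6/3.879 = 7.115 ms.
Leg 3: γ = 9.68; τ_3 = 48.1/9.680 = 4.969 ms.
Leg 4: γ = 1/√(1 − 0.963²) = 1/√0.07263 = 3.711; τ_4 = 13.0/3.711 = 3.504 ms.
Total: 44.60 + 7.115 + 4.969 + 3.504 ms.

τ = 60.2 ms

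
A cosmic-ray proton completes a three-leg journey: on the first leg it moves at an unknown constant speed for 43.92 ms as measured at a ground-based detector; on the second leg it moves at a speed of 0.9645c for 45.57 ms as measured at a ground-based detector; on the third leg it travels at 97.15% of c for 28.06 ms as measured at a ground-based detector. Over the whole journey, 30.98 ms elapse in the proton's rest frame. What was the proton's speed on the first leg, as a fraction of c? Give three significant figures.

β = 0.960

Leg 1: speed unknown; τ_1 = 43.92/γ_1.
Leg 2: γ = 1/√(1 − 0.9645²) = 1/√0.06974 = 3.787; τ_2 = 45.57/3.787 = 12.03 ms.
Leg 3: β = 0.9715; γ = 1/√(1 − 0.9715²) = 1/√0.05619 = 4.219; τ_3 = 28.06/4.219 = 6.651 ms.
Total proper time: τ_1 + 12.03 + 6.651 = 30.98, so τ_1 = 30.98 − 18.69 = 12.29 ms.
γ_1 = 43.92/12.29 = 3.572; β = √(1 − 1/γ²) = √0.9216.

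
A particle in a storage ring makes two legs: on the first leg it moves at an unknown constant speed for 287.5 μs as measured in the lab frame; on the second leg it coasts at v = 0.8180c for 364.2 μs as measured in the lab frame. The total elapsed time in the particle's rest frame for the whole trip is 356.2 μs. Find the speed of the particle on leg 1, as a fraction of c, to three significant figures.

β = 0.860

Leg 1: speed unknown; τ_1 = 287.5/γ_1.
Leg 2: γ = 1/√(1 − 0.8180²) = 1/√0.3309 = 1.738; τ_2 = 364.2/1.738 = 209.5 μs.
Total proper time: τ_1 + 209.5 = 356.2, so τ_1 = 356.2 − 209.5 = 146.7 μs.
γ_1 = 287.5/146.7 = 1.960; β = √(1 − 1/γ²) = √0.7396.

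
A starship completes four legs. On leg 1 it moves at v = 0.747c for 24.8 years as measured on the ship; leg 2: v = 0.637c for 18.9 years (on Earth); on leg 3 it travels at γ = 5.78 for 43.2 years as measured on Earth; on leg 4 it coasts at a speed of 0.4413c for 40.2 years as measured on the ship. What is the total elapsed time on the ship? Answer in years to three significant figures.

τ = 87.0 years

Leg 1: 24.8 years is already measured on the ship.
Leg 2: γ = 1/√(1 − 0.637²) = 1/√0.5942 = 1.297; τ_2 = 18.9/1.297 = 14.57 years.
Leg 3: γ = 5.78; τ_3 = 43.2/5.780 = 7.474 years.
Leg 4: 40.2 years is already measured on the ship.
Total: 24.80 + 14.57 + 7.474 + 40.20 years.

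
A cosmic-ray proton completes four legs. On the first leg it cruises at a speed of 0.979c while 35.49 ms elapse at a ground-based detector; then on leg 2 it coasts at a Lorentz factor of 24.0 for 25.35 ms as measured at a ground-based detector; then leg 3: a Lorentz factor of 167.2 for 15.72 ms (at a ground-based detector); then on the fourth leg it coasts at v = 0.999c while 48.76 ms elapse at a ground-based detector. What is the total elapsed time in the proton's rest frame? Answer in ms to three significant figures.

τ = 10.6 ms

Leg 1: γ = 1/√(1 − 0.979²) = 1/√0.04156 = 4.905; τ_1 = 35.49/4.905 = 7.235 ms.
Leg 2: γ = 24.0; τ_2 = 25.35/24.00 = 1.056 ms.
Leg 3: γ = 167.2; τ_3 = 15.72/167.2 = 0.09402 ms.
Leg 4: γ = 1/√(1 − 0.999²) = 1/√0.001999 = 22.37; τ_4 = 48.76/22.37 = 2.180 ms.
Total: 7.235 + 1.056 + 0.09402 + 2.180 ms.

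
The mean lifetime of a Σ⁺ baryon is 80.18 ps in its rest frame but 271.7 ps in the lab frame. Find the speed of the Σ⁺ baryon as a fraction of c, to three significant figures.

γ = Δt/τ₀ = 271.7/80.18 = 3.389
β = √(1 − 1/γ²) = √(1 − 0.08709) = √0.9129

v = 0.955c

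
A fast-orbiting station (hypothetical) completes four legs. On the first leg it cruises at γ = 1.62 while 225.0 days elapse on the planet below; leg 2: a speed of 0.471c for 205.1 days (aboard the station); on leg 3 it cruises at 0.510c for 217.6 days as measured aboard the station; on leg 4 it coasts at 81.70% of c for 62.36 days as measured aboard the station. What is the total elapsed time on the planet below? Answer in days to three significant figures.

Δt = 819 days

Leg 1: 225.0 days is already measured on the planet below.
Leg 2: γ = 1/√(1 − 0.471²) = 1/√0.7782 = 1.134; Δt_2 = 1.134 × 205.1 = 232.5 days.
Leg 3: γ = 1/√(1 − 0.510²) = 1/√0.7399 = 1.163; Δt_3 = 1.163 × 217.6 = 253.0 days.
Leg 4: β = 0.8170; γ = 1/√(1 − 0.8170²) = 1/√0.3325 = 1.734; Δt_4 = 1.734 × 62.36 = 108.1 days.
Total: 225.0 + 232.5 + 253.0 + 108.1 days.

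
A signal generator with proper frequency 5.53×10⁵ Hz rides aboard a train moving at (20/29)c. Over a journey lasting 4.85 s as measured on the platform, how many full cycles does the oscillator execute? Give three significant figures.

γ = 1/√(1 − (20/29)²) = 29/21 ≈ 1.381
The oscillator's own cycle count is N = f × τ where τ is the proper time on the train. τ = Δt/γ = 4.85/1.381 = 3.512 s = 3.512×10⁰ s.
N = 5.53×10⁵ × 3.512×10⁰ = 1.942×10⁶.

N = 1.94×10⁶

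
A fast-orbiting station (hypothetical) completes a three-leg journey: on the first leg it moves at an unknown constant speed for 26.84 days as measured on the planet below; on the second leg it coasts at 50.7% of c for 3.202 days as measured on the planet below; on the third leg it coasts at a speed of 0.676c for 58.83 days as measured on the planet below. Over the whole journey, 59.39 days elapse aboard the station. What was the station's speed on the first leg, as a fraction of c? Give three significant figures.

β = 0.869

Leg 1: speed unknown; τ_1 = 26.84/γ_1.
Leg 2: β = 0.507; γ = 1/√(1 − 0.507²) = 1/√0.7430 = 1.160; τ_2 = 3.202/1.160 = 2.760 days.
Leg 3: γ = 1/√(1 − 0.676²) = 1/√0.5430 = 1.357; τ_3 = 58.83/1.357 = 43.35 days.
Total proper time: τ_1 + 2.760 + 43.35 = 59.39, so τ_1 = 59.39 − 46.11 = 13.28 days.
γ_1 = 26.84/13.28 = 2.021; β = √(1 − 1/γ²) = √0.7553.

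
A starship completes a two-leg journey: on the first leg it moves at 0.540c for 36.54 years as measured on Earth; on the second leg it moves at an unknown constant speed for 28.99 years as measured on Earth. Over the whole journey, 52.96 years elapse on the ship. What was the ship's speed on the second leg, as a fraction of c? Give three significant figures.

Leg 1: γ = 1/√(1 − 0.540²) = 1/√0.7084 = 1.188; τ_1 = 36.54/1.188 = 30.75 years.
Leg 2: speed unknown; τ_2 = 28.99/γ_2.
Total proper time: 30.75 + τ_2 = 52.96, so τ_2 = 52.96 − 30.75 = 22.21 years.
γ_2 = 28.99/22.21 = 1.306; β = √(1 − 1/γ²) = √0.4133.

β = 0.643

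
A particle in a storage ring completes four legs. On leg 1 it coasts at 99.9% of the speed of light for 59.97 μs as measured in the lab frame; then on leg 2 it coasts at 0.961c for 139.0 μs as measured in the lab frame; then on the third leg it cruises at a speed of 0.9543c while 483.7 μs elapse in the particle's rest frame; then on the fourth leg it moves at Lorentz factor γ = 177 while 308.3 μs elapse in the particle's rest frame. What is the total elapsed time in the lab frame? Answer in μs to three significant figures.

Leg 1: 59.97 μs is already measured in the lab frame.
Leg 2: 139.0 μs is already measured in the lab frame.
Leg 3: γ = 1/√(1 − 0.9543²) = 1/√0.08931 = 3.346; Δt_3 = 3.346 × 483.7 = 1619 μs.
Leg 4: γ = 177; Δt_4 = 177.0 × 308.3 = 5.457×10⁴ μs.
Total: 59.97 + 139.0 + 1619 + 5.457×10⁴ μs.

Δt = 5.64×10⁴ μs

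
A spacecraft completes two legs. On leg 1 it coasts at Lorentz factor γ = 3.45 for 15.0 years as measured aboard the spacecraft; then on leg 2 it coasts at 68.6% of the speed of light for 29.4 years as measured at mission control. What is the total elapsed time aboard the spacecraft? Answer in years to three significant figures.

Leg 1: 15.0 years is already measured aboard the spacecraft.
Leg 2: β = 0.686; γ = 1/√(1 − 0.686²) = 1/√0.5294 = 1.374; τ_2 = 29.4/1.374 = 21.39 years.
Total: 15.00 + 21.39 years.

τ = 36.4 years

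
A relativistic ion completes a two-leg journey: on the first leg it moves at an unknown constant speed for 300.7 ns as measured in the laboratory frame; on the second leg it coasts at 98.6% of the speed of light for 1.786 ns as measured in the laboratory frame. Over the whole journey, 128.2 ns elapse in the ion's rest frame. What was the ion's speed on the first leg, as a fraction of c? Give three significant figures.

Leg 1: speed unknown; τ_1 = 300.7/γ_1.
Leg 2: β = 0.986; γ = 1/√(1 − 0.986²) = 1/√0.02780 = 5.997; τ_2 = 1.786/5.997 = 0.2978 ns.
Total proper time: τ_1 + 0.2978 = 128.2, so τ_1 = 128.2 − 0.2978 = 127.9 ns.
γ_1 = 300.7/127.9 = 2.351; β = √(1 − 1/γ²) = √0.8191.

β = 0.905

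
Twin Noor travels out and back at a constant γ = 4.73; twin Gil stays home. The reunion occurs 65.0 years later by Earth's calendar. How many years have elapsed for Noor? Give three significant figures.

τ = 13.7 years

γ = 4.73
Noor's clock measures proper time along the trip: τ = Δt/γ = 65.0/4.730 years.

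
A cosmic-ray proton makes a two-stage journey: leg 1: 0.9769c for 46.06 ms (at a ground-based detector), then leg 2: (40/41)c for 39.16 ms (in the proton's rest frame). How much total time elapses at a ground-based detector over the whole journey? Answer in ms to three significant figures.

Leg 1: 46.06 ms is already measured at a ground-based detector.
Leg 2: γ = 1/√(1 − (40/41)²) = 41/9 ≈ 4.556; Δt_2 = 4.556 × 39.16 = 178.4 ms.
Total: 46.06 + 178.4 ms.

Δt = 224 ms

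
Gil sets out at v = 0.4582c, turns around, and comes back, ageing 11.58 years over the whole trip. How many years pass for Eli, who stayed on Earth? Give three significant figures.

γ = 1/√(1 − 0.4582²) = 1/√0.7901 = 1.125
Earth-frame duration is the dilated interval: Δt = γτ = 1.125 × 11.58 years.

Δt = 13.0 years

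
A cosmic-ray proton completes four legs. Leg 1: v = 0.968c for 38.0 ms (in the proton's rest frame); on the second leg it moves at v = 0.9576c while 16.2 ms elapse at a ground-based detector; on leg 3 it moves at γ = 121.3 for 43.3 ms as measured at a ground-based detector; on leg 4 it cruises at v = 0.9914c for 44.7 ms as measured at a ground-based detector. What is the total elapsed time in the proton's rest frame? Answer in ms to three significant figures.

Leg 1: 38.0 ms is already measured in the proton's rest frame.
Leg 2: γ = 1/√(1 − 0.9576²) = 1/√0.08300 = 3.471; τ_2 = 16.2/3.471 = 4.667 ms.
Leg 3: γ = 121.3; τ_3 = 43.3/121.3 = 0.3570 ms.
Leg 4: γ = 1/√(1 − 0.9914²) = 1/√0.01713 = 7.641; τ_4 = 44.7/7.641 = 5.850 ms.
Total: 38.00 + 4.667 + 0.3570 + 5.850 ms.

τ = 48.9 ms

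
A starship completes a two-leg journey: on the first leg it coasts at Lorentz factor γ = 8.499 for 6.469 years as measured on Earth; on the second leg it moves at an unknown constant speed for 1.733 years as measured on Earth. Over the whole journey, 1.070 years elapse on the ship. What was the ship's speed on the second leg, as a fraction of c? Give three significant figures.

Leg 1: γ = 8.499; τ_1 = 6.469/8.499 = 0.7611 years.
Leg 2: speed unknown; τ_2 = 1.733/γ_2.
Total proper time: 0.7611 + τ_2 = 1.070, so τ_2 = 1.070 − 0.7611 = 0.3089 years.
γ_2 = 1.733/0.3089 = 5.611; β = √(1 − 1/γ²) = √0.9682.

β = 0.984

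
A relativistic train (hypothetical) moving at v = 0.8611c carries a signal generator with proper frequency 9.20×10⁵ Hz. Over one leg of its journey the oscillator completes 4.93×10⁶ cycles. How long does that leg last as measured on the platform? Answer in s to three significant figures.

Δt = 10.5 s

γ = 1/√(1 − 0.8611²) = 1/√0.2585 = 1.967
Proper time for N cycles: τ = N/f = 4.93×10⁶/(9.20×10⁵) = 5.359×10⁰ s = 5.359 s.
Lab-frame duration Δt = γτ = 1.967 × 5.359 = 10.54 s.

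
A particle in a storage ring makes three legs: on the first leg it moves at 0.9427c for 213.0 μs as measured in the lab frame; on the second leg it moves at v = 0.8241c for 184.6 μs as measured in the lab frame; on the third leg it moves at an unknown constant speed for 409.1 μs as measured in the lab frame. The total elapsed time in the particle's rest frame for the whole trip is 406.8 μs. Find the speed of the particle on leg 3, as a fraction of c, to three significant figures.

Leg 1: γ = 1/√(1 − 0.9427²) = 1/√0.1113 = 2.997; τ_1 = 213.0/2.997 = 71.07 μs.
Leg 2: γ = 1/√(1 − 0.8241²) = 1/√0.3209 = 1.765; τ_2 = 184.6/1.765 = 104.6 μs.
Leg 3: speed unknown; τ_3 = 409.1/γ_3.
Total proper time: 71.07 + 104.6 + τ_3 = 406.8, so τ_3 = 406.8 − 175.6 = 231.2 μs.
γ_3 = 409.1/231.2 = 1.770; β = √(1 − 1/γ²) = √0.6807.

β = 0.825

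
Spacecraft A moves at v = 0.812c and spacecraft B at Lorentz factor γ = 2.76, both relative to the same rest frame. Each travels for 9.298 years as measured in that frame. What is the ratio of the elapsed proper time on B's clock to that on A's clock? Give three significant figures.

A: γ = 1/√(1 − 0.812²) = 1/√0.3407 = 1.713. B: γ = 2.76.
τ_A/τ_B = γ_B/γ_A = 2.760/1.713 = 1.611, so τ_B/τ_A = 0.6208.

τ_B/τ_A = 0.621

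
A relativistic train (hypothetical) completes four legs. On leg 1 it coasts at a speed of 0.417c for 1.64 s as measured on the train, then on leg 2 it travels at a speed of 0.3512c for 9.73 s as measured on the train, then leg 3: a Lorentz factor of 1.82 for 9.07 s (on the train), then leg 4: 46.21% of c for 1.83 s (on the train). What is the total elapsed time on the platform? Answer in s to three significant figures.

Δt = 30.8 s

Leg 1: γ = 1/√(1 − 0.417²) = 1/√0.8261 = 1.100; Δt_1 = 1.100 × 1.64 = 1.804 s.
Leg 2: γ = 1/√(1 − 0.3512²) = 1/√0.8767 = 1.068; Δt_2 = 1.068 × 9.73 = 10.39 s.
Leg 3: γ = 1.82; Δt_3 = 1.820 × 9.07 = 16.51 s.
Leg 4: β = 0.4621; γ = 1/√(1 − 0.4621²) = 1/√0.7865 = 1.128; Δt_4 = 1.128 × 1.83 = 2.064 s.
Total: 1.804 + 10.39 + 16.51 + 2.064 s.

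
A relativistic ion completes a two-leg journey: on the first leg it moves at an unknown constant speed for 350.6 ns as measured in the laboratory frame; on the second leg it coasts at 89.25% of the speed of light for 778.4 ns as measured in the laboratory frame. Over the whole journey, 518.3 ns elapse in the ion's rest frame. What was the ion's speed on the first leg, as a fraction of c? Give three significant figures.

β = 0.879

Leg 1: speed unknown; τ_1 = 350.6/γ_1.
Leg 2: β = 0.8925; γ = 1/√(1 − 0.8925²) = 1/√0.2034 = 2.217; τ_2 = 778.4/2.217 = 351.1 ns.
Total proper time: τ_1 + 351.1 = 518.3, so τ_1 = 518.3 − 351.1 = 167.2 ns.
γ_1 = 350.6/167.2 = 2.097; β = √(1 − 1/γ²) = √0.7726.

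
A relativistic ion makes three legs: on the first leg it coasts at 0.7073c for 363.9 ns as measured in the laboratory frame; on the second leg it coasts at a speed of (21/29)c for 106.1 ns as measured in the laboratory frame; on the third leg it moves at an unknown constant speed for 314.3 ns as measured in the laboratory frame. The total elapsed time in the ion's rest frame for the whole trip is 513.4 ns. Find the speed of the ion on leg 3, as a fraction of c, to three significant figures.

Leg 1: γ = 1/√(1 − 0.7073²) = 1/√0.4997 = 1.415; τ_1 = 363.9/1.415 = 257.2 ns.
Leg 2: γ = 1/√(1 − (21/29)²) = 29/20 = 1.450; τ_2 = 106.1/1.450 = 73.17 ns.
Leg 3: speed unknown; τ_3 = 314.3/γ_3.
Total proper time: 257.2 + 73.17 + τ_3 = 513.4, so τ_3 = 513.4 − 330.4 = 183.0 ns.
γ_3 = 314.3/183.0 = 1.718; β = √(1 − 1/γ²) = √0.6611.

β = 0.813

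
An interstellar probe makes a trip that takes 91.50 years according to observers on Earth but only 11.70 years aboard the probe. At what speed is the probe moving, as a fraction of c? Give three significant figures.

v = 0.992c

The proper time is measured aboard the probe (both events occur at the probe's location); Δt is measured on Earth. γ = Δt/τ = 91.50/11.70 = 7.821.
β = √(1 − 1/γ²) = √(1 − 0.01635) = √0.9836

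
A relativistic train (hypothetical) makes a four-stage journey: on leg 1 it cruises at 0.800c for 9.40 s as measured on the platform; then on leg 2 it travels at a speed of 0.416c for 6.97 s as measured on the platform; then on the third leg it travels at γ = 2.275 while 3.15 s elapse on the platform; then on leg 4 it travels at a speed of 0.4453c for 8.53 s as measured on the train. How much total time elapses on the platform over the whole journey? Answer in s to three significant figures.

Leg 1: 9.40 s is already measured on the platform.
Leg 2: 6.97 s is already measured on the platform.
Leg 3: 3.15 s is already measured on the platform.
Leg 4: γ = 1/√(1 − 0.4453²) = 1/√0.8017 = 1.117; Δt_4 = 1.117 × 8.53 = 9.527 s.
Total: 9.400 + 6.970 + 3.150 + 9.527 s.

Δt = 29.0 s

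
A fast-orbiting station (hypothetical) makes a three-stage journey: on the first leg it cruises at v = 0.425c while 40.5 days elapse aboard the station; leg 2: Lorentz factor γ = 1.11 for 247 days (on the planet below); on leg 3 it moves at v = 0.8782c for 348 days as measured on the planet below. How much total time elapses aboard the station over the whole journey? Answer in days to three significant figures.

Leg 1: 40.5 days is already measured aboard the station.
Leg 2: γ = 1.11; τ_2 = 247/1.110 = 222.5 days.
Leg 3: γ = 1/√(1 − 0.8782²) = 1/√0.2288 = 2.091; τ_3 = 348/2.091 = 166.4 days.
Total: 40.50 + 222.5 + 166.4 days.

τ = 429 days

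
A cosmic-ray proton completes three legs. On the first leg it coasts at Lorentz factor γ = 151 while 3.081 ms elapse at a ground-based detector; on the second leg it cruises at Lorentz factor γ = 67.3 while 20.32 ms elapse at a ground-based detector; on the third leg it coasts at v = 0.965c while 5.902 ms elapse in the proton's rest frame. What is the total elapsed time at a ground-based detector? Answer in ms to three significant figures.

Δt = 45.9 ms

Leg 1: 3.081 ms is already measured at a ground-based detector.
Leg 2: 20.32 ms is already measured at a ground-based detector.
Leg 3: γ = 1/√(1 − 0.965²) = 1/√0.06878 = 3.813; Δt_3 = 3.813 × 5.902 = 22.51 ms.
Total: 3.081 + 20.32 + 22.51 ms.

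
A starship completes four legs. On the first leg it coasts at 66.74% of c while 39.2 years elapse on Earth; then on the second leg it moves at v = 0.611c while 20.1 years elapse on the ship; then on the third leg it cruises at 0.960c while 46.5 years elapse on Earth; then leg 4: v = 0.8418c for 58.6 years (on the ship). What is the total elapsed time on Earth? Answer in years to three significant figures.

Δt = 220 years

Leg 1: 39.2 years is already measured on Earth.
Leg 2: γ = 1/√(1 − 0.611²) = 1/√0.6267 = 1.263; Δt_2 = 1.263 × 20.1 = 25.39 years.
Leg 3: 46.5 years is already measured on Earth.
Leg 4: γ = 1/√(1 − 0.8418²) = 1/√0.2914 = 1.853; Δt_4 = 1.853 × 58.6 = 108.6 years.
Total: 39.20 + 25.39 + 46.50 + 108.6 years.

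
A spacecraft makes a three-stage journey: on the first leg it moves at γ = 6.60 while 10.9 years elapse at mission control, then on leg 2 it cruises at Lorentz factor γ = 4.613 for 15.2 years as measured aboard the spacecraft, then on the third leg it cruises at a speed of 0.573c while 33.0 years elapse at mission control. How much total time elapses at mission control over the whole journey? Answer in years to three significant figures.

Leg 1: 10.9 years is already measured at mission control.
Leg 2: γ = 4.613; Δt_2 = 4.613 × 15.2 = 70.12 years.
Leg 3: 33.0 years is already measured at mission control.
Total: 10.90 + 70.12 + 33.00 years.

Δt = 114 years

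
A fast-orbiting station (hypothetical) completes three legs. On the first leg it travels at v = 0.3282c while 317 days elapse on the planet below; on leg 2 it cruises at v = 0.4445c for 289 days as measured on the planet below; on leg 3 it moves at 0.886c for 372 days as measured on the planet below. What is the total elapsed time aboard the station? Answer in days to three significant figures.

τ = 731 days

Leg 1: γ = 1/√(1 − 0.3282²) = 1/√0.8923 = 1.059; τ_1 = 317/1.059 = 299.4 days.
Leg 2: γ = 1/√(1 − 0.4445²) = 1/√0.8024 = 1.116; τ_2 = 289/1.116 = 258.9 days.
Leg 3: γ = 1/√(1 − 0.886²) = 1/√0.2150 = 2.157; τ_3 = 372/2.157 = 172.5 days.
Total: 299.4 + 258.9 + 172.5 days.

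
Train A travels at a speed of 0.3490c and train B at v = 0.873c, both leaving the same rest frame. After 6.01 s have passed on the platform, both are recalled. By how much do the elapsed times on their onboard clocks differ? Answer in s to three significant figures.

A: γ = 1/√(1 − 0.3490²) = 1/√0.8782 = 1.067; τ_A = 6.01/1.067 = 5.632 s.
B: γ = 1/√(1 − 0.873²) = 1/√0.2379 = 2.050; τ_B = 6.01/2.050 = 2.931 s.

|τ_A − τ_B| = 2.70 s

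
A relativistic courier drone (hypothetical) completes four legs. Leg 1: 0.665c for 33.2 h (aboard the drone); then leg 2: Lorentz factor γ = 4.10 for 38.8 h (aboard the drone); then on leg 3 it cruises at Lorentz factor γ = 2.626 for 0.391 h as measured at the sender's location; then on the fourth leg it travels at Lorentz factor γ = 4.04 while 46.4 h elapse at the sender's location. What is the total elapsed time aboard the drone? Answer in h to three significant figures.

Leg 1: 33.2 h is already measured aboard the drone.
Leg 2: 38.8 h is already measured aboard the drone.
Leg 3: γ = 2.626; τ_3 = 0.391/2.626 = 0.1489 h.
Leg 4: γ = 4.04; τ_4 = 46.4/4.040 = 11.49 h.
Total: 33.20 + 38.80 + 0.1489 + 11.49 h.

τ = 83.6 h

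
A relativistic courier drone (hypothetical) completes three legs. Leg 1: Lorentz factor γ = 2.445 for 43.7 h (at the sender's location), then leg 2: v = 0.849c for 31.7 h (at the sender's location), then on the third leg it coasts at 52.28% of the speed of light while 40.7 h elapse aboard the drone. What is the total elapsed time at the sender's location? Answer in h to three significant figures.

Leg 1: 43.7 h is already measured at the sender's location.
Leg 2: 31.7 h is already measured at the sender's location.
Leg 3: β = 0.5228; γ = 1/√(1 − 0.5228²) = 1/√0.7267 = 1.173; Δt_3 = 1.173 × 40.7 = 47.74 h.
Total: 43.70 + 31.70 + 47.74 h.

Δt = 123 h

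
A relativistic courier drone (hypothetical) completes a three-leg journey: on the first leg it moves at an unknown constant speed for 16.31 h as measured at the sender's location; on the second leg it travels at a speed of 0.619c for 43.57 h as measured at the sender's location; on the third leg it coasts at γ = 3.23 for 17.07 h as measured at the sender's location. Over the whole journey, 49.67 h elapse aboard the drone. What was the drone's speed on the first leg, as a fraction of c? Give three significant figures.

β = 0.782

Leg 1: speed unknown; τ_1 = 16.31/γ_1.
Leg 2: γ = 1/√(1 − 0.619²) = 1/√0.6168 = 1.273; τ_2 = 43.57/1.273 = 34.22 h.
Leg 3: γ = 3.23; τ_3 = 17.07/3.230 = 5.285 h.
Total proper time: τ_1 + 34.22 + 5.285 = 49.67, so τ_1 = 49.67 − 39.50 = 10.17 h.
γ_1 = 16.31/10.17 = 1.604; β = √(1 − 1/γ²) = √0.6115.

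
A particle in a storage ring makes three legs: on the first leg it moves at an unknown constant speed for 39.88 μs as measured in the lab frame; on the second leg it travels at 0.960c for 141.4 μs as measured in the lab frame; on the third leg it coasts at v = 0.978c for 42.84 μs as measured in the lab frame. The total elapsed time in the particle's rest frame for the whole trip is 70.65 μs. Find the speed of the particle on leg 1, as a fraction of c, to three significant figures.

Leg 1: speed unknown; τ_1 = 39.88/γ_1.
Leg 2: γ = 1/√(1 − 0.960²) = 25/7 ≈ 3.571; τ_2 = 141.4/3.571 = 39.59 μs.
Leg 3: γ = 1/√(1 − 0.978²) = 1/√0.04352 = 4.794; τ_3 = 42.84/4.794 = 8.937 μs.
Total proper time: τ_1 + 39.59 + 8.937 = 70.65, so τ_1 = 70.65 − 48.53 = 22.12 μs.
γ_1 = 39.88/22.12 = 1.803; β = √(1 − 1/γ²) = √0.6923.

β = 0.832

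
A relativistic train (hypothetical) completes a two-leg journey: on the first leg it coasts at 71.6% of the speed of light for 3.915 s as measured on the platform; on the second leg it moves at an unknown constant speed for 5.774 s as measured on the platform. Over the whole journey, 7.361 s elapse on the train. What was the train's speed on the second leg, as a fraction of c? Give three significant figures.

β = 0.598

Leg 1: β = 0.716; γ = 1/√(1 − 0.716²) = 1/√0.4873 = 1.432; τ_1 = 3.915/1.432 = 2.733 s.
Leg 2: speed unknown; τ_2 = 5.774/γ_2.
Total proper time: 2.733 + τ_2 = 7.361, so τ_2 = 7.361 − 2.733 = 4.628 s.
γ_2 = 5.774/4.628 = 1.248; β = √(1 − 1/γ²) = √0.3576.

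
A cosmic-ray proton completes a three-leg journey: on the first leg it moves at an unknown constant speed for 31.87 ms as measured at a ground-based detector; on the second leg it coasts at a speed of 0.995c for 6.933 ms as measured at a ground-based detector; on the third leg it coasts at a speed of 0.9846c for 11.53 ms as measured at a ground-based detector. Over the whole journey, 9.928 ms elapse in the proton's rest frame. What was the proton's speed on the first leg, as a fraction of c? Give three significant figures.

β = 0.974

Leg 1: speed unknown; τ_1 = 31.87/γ_1.
Leg 2: γ = 1/√(1 − 0.995²) = 1/√0.009975 = 10.01; τ_2 = 6.933/10.01 = 0.6924 ms.
Leg 3: γ = 1/√(1 − 0.9846²) = 1/√0.03056 = 5.720; τ_3 = 11.53/5.720 = 2.016 ms.
Total proper time: τ_1 + 0.6924 + 2.016 = 9.928, so τ_1 = 9.928 − 2.708 = 7.220 ms.
γ_1 = 31.87/7.220 = 4.414; β = √(1 − 1/γ²) = √0.9487.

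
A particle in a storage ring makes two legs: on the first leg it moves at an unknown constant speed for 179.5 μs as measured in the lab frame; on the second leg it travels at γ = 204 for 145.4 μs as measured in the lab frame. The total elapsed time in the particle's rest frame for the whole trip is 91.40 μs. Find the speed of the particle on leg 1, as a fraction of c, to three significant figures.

β = 0.863

Leg 1: speed unknown; τ_1 = 179.5/γ_1.
Leg 2: γ = 204; τ_2 = 145.4/204.0 = 0.7127 μs.
Total proper time: τ_1 + 0.7127 = 91.40, so τ_1 = 91.40 − 0.7127 = 90.69 μs.
γ_1 = 179.5/90.69 = 1.979; β = √(1 − 1/γ²) = √0.7448.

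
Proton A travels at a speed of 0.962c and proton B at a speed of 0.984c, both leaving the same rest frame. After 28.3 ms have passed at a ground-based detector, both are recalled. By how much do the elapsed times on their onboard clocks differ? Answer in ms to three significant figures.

|τ_A − τ_B| = 2.69 ms

A: γ = 1/√(1 − 0.962²) = 1/√0.07456 = 3.662; τ_A = 28.3/3.662 = 7.727 ms.
B: γ = 1/√(1 − 0.984²) = 1/√0.03174 = 5.613; τ_B = 28.3/5.613 = 5.042 ms.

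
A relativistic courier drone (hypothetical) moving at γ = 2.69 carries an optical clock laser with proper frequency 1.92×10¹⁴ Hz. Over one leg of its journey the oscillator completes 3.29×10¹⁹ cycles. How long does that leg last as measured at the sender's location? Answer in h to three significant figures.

Δt = 128 h

γ = 2.69
Proper time for N cycles: τ = N/f = 3.29×10¹⁹/(1.92×10¹⁴) = 1.714×10⁵ s = 47.60 h.
Lab-frame duration Δt = γτ = 2.690 × 47.60 = 128.0 h.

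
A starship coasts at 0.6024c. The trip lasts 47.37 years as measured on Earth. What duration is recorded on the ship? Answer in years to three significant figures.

τ = 37.8 years

γ = 1/√(1 − 0.6024²) = 1/√0.6371 = 1.253
The interval measured on Earth is the dilated one; the clock on the ship measures the proper time τ = Δt/γ = 47.37/1.253 years.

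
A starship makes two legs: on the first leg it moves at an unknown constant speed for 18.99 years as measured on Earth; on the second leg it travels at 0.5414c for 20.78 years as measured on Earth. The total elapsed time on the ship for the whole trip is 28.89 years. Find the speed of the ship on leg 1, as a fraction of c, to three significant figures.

Leg 1: speed unknown; τ_1 = 18.99/γ_1.
Leg 2: γ = 1/√(1 − 0.5414²) = 1/√0.7069 = 1.189; τ_2 = 20.78/1.189 = 17.47 years.
Total proper time: τ_1 + 17.47 = 28.89, so τ_1 = 28.89 − 17.47 = 11.42 years.
γ_1 = 18.99/11.42 = 1.663; β = √(1 − 1/γ²) = √0.6384.

β = 0.799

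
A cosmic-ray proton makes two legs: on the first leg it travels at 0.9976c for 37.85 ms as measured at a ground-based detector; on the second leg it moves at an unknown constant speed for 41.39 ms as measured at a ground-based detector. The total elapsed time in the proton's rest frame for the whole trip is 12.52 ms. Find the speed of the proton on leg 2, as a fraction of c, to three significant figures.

Leg 1: γ = 1/√(1 − 0.9976²) = 1/√0.004794 = 14.44; τ_1 = 37.85/14.44 = 2.621 ms.
Leg 2: speed unknown; τ_2 = 41.39/γ_2.
Total proper time: 2.621 + τ_2 = 12.52, so τ_2 = 12.52 − 2.621 = 9.899 ms.
γ_2 = 41.39/9.899 = 4.181; β = √(1 − 1/γ²) = √0.9428.

β = 0.971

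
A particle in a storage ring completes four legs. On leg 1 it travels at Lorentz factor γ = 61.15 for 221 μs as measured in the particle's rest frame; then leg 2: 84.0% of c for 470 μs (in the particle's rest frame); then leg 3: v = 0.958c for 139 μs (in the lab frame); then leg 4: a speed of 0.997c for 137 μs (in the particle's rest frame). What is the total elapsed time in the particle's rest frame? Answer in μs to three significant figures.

τ = 868 μs

Leg 1: 221 μs is already measured in the particle's rest frame.
Leg 2: 470 μs is already measured in the particle's rest frame.
Leg 3: γ = 1/√(1 − 0.958²) = 1/√0.08224 = 3.487; τ_3 = 139/3.487 = 39.86 μs.
Leg 4: 137 μs is already measured in the particle's rest frame.
Total: 221.0 + 470.0 + 39.86 + 137.0 μs.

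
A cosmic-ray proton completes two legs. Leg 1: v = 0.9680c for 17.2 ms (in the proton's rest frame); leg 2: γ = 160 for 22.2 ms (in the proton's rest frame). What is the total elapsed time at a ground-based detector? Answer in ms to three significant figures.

Leg 1: γ = 1/√(1 − 0.9680²) = 1/√0.06298 = 3.985; Δt_1 = 3.985 × 17.2 = 68.54 ms.
Leg 2: γ = 160; Δt_2 = 160.0 × 22.2 = 3552 ms.
Total: 68.54 + 3552 ms.

Δt = 3620 ms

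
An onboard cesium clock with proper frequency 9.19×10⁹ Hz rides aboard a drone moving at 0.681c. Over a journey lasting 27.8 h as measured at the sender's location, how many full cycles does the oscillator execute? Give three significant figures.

N = 6.74×10¹⁴

γ = 1/√(1 − 0.681²) = 1/√0.5362 = 1.366
The oscillator's own cycle count is N = f × τ where τ is the proper time aboard the drone. τ = Δt/γ = 27.8/1.366 = 20.36 h = 7.329×10⁴ s.
N = 9.19×10⁹ × 7.329×10⁴ = 6.735×10¹⁴.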